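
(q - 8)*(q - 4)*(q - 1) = q^3 - 13*q^2 + 44*q - 32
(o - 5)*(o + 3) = o^2 - 2*o - 15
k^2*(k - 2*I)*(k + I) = k^4 - I*k^3 + 2*k^2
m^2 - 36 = (m - 6)*(m + 6)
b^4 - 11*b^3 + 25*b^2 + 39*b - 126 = (b - 7)*(b - 3)^2*(b + 2)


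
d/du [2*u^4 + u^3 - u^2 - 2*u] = 8*u^3 + 3*u^2 - 2*u - 2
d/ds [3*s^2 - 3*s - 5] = 6*s - 3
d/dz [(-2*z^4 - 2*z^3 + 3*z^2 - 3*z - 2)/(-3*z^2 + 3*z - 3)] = (4*z^5 - 4*z^4 + 4*z^3 + 6*z^2 - 10*z + 5)/(3*(z^4 - 2*z^3 + 3*z^2 - 2*z + 1))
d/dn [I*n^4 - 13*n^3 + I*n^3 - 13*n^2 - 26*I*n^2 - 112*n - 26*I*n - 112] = 4*I*n^3 + n^2*(-39 + 3*I) + n*(-26 - 52*I) - 112 - 26*I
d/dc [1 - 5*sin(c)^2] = -5*sin(2*c)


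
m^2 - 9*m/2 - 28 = (m - 8)*(m + 7/2)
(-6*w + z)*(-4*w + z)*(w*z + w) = 24*w^3*z + 24*w^3 - 10*w^2*z^2 - 10*w^2*z + w*z^3 + w*z^2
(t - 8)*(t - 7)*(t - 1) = t^3 - 16*t^2 + 71*t - 56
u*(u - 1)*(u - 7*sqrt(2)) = u^3 - 7*sqrt(2)*u^2 - u^2 + 7*sqrt(2)*u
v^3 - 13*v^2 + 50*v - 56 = (v - 7)*(v - 4)*(v - 2)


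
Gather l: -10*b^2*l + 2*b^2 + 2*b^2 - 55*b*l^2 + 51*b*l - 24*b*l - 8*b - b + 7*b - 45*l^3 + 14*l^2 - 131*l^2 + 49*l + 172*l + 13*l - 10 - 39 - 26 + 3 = 4*b^2 - 2*b - 45*l^3 + l^2*(-55*b - 117) + l*(-10*b^2 + 27*b + 234) - 72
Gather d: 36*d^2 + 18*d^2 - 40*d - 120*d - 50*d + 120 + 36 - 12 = 54*d^2 - 210*d + 144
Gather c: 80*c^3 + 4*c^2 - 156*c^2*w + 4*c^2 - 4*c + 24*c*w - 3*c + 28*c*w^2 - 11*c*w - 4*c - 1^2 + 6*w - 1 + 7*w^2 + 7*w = 80*c^3 + c^2*(8 - 156*w) + c*(28*w^2 + 13*w - 11) + 7*w^2 + 13*w - 2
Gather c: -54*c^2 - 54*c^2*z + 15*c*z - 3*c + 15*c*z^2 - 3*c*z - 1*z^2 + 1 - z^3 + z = c^2*(-54*z - 54) + c*(15*z^2 + 12*z - 3) - z^3 - z^2 + z + 1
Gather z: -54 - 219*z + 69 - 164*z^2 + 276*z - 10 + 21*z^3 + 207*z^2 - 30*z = 21*z^3 + 43*z^2 + 27*z + 5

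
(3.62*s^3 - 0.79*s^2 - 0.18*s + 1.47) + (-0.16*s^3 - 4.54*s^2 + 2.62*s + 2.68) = 3.46*s^3 - 5.33*s^2 + 2.44*s + 4.15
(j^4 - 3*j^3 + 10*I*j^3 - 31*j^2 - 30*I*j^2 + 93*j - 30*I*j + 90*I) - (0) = j^4 - 3*j^3 + 10*I*j^3 - 31*j^2 - 30*I*j^2 + 93*j - 30*I*j + 90*I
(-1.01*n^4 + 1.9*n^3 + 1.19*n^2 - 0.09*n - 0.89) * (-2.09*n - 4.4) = 2.1109*n^5 + 0.473000000000001*n^4 - 10.8471*n^3 - 5.0479*n^2 + 2.2561*n + 3.916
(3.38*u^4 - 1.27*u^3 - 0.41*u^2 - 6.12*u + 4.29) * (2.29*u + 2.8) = 7.7402*u^5 + 6.5557*u^4 - 4.4949*u^3 - 15.1628*u^2 - 7.3119*u + 12.012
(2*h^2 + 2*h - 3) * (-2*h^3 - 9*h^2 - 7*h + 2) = -4*h^5 - 22*h^4 - 26*h^3 + 17*h^2 + 25*h - 6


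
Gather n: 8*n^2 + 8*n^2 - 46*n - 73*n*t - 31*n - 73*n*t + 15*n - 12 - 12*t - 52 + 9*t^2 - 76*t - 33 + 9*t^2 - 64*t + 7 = 16*n^2 + n*(-146*t - 62) + 18*t^2 - 152*t - 90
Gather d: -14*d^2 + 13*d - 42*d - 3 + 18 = -14*d^2 - 29*d + 15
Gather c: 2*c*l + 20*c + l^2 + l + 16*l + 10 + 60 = c*(2*l + 20) + l^2 + 17*l + 70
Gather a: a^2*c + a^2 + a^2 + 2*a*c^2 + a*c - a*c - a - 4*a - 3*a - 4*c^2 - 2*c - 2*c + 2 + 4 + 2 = a^2*(c + 2) + a*(2*c^2 - 8) - 4*c^2 - 4*c + 8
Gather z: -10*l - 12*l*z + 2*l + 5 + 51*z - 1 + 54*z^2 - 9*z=-8*l + 54*z^2 + z*(42 - 12*l) + 4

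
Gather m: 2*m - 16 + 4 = 2*m - 12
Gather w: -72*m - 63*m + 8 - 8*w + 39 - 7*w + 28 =-135*m - 15*w + 75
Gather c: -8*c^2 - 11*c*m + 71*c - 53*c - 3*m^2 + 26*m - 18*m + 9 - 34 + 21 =-8*c^2 + c*(18 - 11*m) - 3*m^2 + 8*m - 4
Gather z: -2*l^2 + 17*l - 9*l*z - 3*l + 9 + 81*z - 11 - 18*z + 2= -2*l^2 + 14*l + z*(63 - 9*l)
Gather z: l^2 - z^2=l^2 - z^2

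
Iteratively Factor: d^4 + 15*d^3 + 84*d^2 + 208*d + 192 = (d + 4)*(d^3 + 11*d^2 + 40*d + 48) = (d + 4)^2*(d^2 + 7*d + 12) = (d + 4)^3*(d + 3)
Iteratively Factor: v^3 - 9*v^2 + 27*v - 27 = (v - 3)*(v^2 - 6*v + 9) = (v - 3)^2*(v - 3)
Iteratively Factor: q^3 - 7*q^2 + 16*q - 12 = (q - 2)*(q^2 - 5*q + 6) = (q - 2)^2*(q - 3)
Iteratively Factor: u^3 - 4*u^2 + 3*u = (u - 1)*(u^2 - 3*u) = (u - 3)*(u - 1)*(u)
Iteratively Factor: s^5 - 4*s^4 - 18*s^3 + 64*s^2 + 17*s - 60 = (s + 4)*(s^4 - 8*s^3 + 14*s^2 + 8*s - 15) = (s + 1)*(s + 4)*(s^3 - 9*s^2 + 23*s - 15) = (s - 3)*(s + 1)*(s + 4)*(s^2 - 6*s + 5) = (s - 3)*(s - 1)*(s + 1)*(s + 4)*(s - 5)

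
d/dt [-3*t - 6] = -3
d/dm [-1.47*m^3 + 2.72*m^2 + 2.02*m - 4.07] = -4.41*m^2 + 5.44*m + 2.02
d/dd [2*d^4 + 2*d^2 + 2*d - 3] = 8*d^3 + 4*d + 2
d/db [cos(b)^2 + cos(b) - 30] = -sin(b) - sin(2*b)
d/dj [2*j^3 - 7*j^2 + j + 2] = 6*j^2 - 14*j + 1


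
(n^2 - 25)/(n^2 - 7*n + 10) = (n + 5)/(n - 2)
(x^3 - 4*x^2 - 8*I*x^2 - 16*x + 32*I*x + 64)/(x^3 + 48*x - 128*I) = (x - 4)/(x + 8*I)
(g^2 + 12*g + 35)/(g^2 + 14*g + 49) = (g + 5)/(g + 7)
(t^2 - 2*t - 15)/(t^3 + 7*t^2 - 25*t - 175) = (t + 3)/(t^2 + 12*t + 35)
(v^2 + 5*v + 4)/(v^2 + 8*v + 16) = (v + 1)/(v + 4)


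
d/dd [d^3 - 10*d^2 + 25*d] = 3*d^2 - 20*d + 25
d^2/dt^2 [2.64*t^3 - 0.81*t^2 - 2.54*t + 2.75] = 15.84*t - 1.62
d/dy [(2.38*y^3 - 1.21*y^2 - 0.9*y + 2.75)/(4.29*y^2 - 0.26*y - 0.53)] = (10.2102*y^4 - 1.2376*y^3 + 0.391400000000001*y^2 - 22.3124*y + 1.192)/(18.4041*y^4 - 2.2308*y^3 - 4.4798*y^2 + 0.2756*y + 0.2809)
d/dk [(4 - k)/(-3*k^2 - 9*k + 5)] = (-3*k^2 + 24*k + 31)/(9*k^4 + 54*k^3 + 51*k^2 - 90*k + 25)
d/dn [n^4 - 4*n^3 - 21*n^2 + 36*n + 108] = 4*n^3 - 12*n^2 - 42*n + 36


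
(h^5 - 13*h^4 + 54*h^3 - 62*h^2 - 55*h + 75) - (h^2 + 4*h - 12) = h^5 - 13*h^4 + 54*h^3 - 63*h^2 - 59*h + 87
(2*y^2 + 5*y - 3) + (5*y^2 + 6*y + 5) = 7*y^2 + 11*y + 2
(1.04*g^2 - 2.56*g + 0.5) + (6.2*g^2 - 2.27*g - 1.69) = 7.24*g^2 - 4.83*g - 1.19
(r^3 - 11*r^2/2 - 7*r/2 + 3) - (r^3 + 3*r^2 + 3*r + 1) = -17*r^2/2 - 13*r/2 + 2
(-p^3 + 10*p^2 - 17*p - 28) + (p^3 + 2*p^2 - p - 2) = 12*p^2 - 18*p - 30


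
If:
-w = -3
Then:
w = 3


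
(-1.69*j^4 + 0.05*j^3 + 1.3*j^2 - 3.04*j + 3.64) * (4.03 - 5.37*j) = 9.0753*j^5 - 7.0792*j^4 - 6.7795*j^3 + 21.5638*j^2 - 31.798*j + 14.6692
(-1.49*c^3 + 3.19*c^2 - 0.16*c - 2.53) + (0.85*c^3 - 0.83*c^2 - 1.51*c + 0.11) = -0.64*c^3 + 2.36*c^2 - 1.67*c - 2.42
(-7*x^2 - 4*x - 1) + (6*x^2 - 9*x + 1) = -x^2 - 13*x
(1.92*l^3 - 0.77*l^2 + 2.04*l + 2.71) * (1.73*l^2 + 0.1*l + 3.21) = 3.3216*l^5 - 1.1401*l^4 + 9.6154*l^3 + 2.4206*l^2 + 6.8194*l + 8.6991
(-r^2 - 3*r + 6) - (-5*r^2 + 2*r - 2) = 4*r^2 - 5*r + 8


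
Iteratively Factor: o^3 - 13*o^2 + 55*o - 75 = (o - 5)*(o^2 - 8*o + 15) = (o - 5)^2*(o - 3)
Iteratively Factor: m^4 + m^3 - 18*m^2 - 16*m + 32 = (m - 1)*(m^3 + 2*m^2 - 16*m - 32) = (m - 1)*(m + 4)*(m^2 - 2*m - 8) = (m - 1)*(m + 2)*(m + 4)*(m - 4)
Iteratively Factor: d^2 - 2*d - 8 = (d + 2)*(d - 4)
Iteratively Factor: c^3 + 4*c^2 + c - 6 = (c + 3)*(c^2 + c - 2) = (c + 2)*(c + 3)*(c - 1)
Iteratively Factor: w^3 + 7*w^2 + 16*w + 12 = (w + 2)*(w^2 + 5*w + 6) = (w + 2)*(w + 3)*(w + 2)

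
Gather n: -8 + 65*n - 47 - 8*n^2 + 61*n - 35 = -8*n^2 + 126*n - 90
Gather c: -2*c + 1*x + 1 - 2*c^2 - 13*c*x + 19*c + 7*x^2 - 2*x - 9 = -2*c^2 + c*(17 - 13*x) + 7*x^2 - x - 8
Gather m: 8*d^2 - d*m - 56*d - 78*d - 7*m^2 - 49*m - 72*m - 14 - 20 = 8*d^2 - 134*d - 7*m^2 + m*(-d - 121) - 34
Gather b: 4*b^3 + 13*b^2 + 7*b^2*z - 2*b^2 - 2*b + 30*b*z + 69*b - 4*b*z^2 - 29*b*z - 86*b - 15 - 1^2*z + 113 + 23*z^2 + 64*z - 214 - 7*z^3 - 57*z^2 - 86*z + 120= 4*b^3 + b^2*(7*z + 11) + b*(-4*z^2 + z - 19) - 7*z^3 - 34*z^2 - 23*z + 4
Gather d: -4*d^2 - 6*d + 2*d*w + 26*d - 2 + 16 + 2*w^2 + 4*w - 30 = -4*d^2 + d*(2*w + 20) + 2*w^2 + 4*w - 16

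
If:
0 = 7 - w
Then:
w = 7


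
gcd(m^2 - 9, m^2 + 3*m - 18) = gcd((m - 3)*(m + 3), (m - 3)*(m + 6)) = m - 3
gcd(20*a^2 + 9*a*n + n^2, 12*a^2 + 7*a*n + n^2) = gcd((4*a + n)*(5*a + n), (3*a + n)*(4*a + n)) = 4*a + n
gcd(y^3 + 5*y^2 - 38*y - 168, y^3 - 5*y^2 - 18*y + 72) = y^2 - 2*y - 24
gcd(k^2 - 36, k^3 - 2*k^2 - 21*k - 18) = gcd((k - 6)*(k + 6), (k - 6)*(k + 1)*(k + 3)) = k - 6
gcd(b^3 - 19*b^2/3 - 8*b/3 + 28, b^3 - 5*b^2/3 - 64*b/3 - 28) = b^2 - 4*b - 12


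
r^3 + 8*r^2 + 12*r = r*(r + 2)*(r + 6)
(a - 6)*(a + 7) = a^2 + a - 42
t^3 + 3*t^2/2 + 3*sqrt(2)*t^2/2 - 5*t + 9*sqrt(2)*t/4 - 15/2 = (t + 3/2)*(t - sqrt(2))*(t + 5*sqrt(2)/2)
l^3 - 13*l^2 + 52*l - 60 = (l - 6)*(l - 5)*(l - 2)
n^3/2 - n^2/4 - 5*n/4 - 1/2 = (n/2 + 1/4)*(n - 2)*(n + 1)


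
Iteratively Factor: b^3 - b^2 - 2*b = (b)*(b^2 - b - 2) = b*(b - 2)*(b + 1)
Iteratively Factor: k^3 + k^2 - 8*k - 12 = (k + 2)*(k^2 - k - 6) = (k - 3)*(k + 2)*(k + 2)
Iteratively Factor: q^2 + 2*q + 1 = (q + 1)*(q + 1)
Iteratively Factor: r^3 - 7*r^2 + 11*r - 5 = (r - 5)*(r^2 - 2*r + 1) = (r - 5)*(r - 1)*(r - 1)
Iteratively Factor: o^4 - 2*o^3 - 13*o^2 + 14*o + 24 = (o + 1)*(o^3 - 3*o^2 - 10*o + 24) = (o - 2)*(o + 1)*(o^2 - o - 12) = (o - 2)*(o + 1)*(o + 3)*(o - 4)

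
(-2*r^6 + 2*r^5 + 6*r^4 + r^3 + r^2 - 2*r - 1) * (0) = 0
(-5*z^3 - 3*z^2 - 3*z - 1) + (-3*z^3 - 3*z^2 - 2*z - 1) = -8*z^3 - 6*z^2 - 5*z - 2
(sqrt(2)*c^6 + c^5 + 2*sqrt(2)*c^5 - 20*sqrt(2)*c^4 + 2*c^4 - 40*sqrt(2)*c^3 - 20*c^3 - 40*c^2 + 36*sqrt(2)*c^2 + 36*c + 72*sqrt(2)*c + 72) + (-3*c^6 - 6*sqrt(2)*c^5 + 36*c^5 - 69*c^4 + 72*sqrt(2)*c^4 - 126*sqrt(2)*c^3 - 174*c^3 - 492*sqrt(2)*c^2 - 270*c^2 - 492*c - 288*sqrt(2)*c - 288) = -3*c^6 + sqrt(2)*c^6 - 4*sqrt(2)*c^5 + 37*c^5 - 67*c^4 + 52*sqrt(2)*c^4 - 166*sqrt(2)*c^3 - 194*c^3 - 456*sqrt(2)*c^2 - 310*c^2 - 456*c - 216*sqrt(2)*c - 216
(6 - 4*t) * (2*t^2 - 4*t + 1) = -8*t^3 + 28*t^2 - 28*t + 6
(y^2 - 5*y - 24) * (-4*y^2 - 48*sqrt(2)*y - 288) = -4*y^4 - 48*sqrt(2)*y^3 + 20*y^3 - 192*y^2 + 240*sqrt(2)*y^2 + 1440*y + 1152*sqrt(2)*y + 6912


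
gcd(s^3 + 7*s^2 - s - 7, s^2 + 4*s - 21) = s + 7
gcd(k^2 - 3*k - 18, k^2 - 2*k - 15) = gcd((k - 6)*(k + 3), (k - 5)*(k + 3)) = k + 3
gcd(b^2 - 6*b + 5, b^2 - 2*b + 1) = b - 1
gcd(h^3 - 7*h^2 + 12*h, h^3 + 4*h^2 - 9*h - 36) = h - 3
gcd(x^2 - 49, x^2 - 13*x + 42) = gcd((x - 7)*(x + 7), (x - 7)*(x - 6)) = x - 7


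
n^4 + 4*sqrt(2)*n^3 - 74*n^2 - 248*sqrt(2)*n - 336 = (n - 6*sqrt(2))*(n + sqrt(2))*(n + 2*sqrt(2))*(n + 7*sqrt(2))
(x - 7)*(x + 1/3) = x^2 - 20*x/3 - 7/3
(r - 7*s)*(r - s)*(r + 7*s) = r^3 - r^2*s - 49*r*s^2 + 49*s^3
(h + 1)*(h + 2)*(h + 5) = h^3 + 8*h^2 + 17*h + 10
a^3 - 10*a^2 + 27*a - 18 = (a - 6)*(a - 3)*(a - 1)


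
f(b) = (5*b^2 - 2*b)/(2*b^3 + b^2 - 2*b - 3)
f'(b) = (10*b - 2)/(2*b^3 + b^2 - 2*b - 3) + (5*b^2 - 2*b)*(-6*b^2 - 2*b + 2)/(2*b^3 + b^2 - 2*b - 3)^2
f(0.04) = 0.02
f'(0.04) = 0.51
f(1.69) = 1.78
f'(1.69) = -2.94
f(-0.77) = -2.53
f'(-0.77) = 5.42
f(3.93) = 0.55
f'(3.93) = -0.13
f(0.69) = -0.31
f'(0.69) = -1.72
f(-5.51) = -0.55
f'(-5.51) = -0.12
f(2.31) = 0.99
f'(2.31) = -0.58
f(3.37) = 0.64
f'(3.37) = -0.19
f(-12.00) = -0.23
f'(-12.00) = -0.02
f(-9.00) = -0.31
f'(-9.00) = -0.04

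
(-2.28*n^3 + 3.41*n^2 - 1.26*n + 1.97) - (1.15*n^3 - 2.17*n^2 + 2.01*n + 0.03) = -3.43*n^3 + 5.58*n^2 - 3.27*n + 1.94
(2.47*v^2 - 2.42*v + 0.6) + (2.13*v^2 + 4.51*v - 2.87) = 4.6*v^2 + 2.09*v - 2.27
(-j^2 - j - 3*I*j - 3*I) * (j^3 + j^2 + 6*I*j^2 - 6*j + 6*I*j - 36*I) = -j^5 - 2*j^4 - 9*I*j^4 + 23*j^3 - 18*I*j^3 + 42*j^2 + 45*I*j^2 - 90*j + 54*I*j - 108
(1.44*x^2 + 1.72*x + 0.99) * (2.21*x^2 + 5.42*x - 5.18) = 3.1824*x^4 + 11.606*x^3 + 4.0511*x^2 - 3.5438*x - 5.1282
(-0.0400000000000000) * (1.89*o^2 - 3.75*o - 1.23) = -0.0756*o^2 + 0.15*o + 0.0492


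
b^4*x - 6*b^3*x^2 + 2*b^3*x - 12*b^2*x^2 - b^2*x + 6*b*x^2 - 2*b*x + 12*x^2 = (b - 1)*(b + 2)*(b - 6*x)*(b*x + x)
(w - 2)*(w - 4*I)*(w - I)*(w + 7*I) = w^4 - 2*w^3 + 2*I*w^3 + 31*w^2 - 4*I*w^2 - 62*w - 28*I*w + 56*I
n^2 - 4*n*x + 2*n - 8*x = (n + 2)*(n - 4*x)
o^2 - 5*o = o*(o - 5)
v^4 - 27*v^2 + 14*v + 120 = (v - 4)*(v - 3)*(v + 2)*(v + 5)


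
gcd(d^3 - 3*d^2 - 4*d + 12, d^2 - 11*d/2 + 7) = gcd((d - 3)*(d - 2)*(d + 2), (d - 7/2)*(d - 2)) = d - 2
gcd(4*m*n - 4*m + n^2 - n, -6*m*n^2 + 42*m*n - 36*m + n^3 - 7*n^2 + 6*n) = n - 1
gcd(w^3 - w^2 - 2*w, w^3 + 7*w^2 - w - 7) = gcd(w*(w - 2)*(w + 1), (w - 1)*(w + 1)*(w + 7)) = w + 1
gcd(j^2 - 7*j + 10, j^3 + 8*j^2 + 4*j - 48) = j - 2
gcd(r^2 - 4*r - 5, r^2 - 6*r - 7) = r + 1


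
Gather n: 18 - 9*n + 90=108 - 9*n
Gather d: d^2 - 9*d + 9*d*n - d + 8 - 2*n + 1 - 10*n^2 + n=d^2 + d*(9*n - 10) - 10*n^2 - n + 9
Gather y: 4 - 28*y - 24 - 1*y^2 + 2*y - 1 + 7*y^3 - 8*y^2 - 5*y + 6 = 7*y^3 - 9*y^2 - 31*y - 15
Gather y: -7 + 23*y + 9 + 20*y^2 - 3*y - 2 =20*y^2 + 20*y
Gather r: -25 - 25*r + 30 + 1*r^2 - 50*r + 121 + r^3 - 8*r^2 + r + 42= r^3 - 7*r^2 - 74*r + 168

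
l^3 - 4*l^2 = l^2*(l - 4)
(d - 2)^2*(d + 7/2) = d^3 - d^2/2 - 10*d + 14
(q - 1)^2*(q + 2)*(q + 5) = q^4 + 5*q^3 - 3*q^2 - 13*q + 10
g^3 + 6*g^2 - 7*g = g*(g - 1)*(g + 7)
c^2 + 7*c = c*(c + 7)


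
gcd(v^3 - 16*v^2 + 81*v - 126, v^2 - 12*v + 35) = v - 7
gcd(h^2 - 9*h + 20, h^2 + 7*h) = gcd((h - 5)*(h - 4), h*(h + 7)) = 1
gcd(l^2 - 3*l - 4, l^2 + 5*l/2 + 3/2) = l + 1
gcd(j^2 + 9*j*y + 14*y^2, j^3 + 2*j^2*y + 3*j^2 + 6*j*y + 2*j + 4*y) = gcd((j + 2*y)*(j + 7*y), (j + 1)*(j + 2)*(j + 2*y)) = j + 2*y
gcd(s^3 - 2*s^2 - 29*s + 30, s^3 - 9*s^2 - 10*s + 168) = s - 6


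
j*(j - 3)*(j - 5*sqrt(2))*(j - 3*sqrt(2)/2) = j^4 - 13*sqrt(2)*j^3/2 - 3*j^3 + 15*j^2 + 39*sqrt(2)*j^2/2 - 45*j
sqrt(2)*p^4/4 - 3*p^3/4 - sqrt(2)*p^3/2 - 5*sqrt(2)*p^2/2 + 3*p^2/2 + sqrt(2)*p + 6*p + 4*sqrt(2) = (p/2 + 1)*(p - 4)*(p - 2*sqrt(2))*(sqrt(2)*p/2 + 1/2)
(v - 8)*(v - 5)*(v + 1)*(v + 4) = v^4 - 8*v^3 - 21*v^2 + 148*v + 160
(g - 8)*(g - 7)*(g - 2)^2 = g^4 - 19*g^3 + 120*g^2 - 284*g + 224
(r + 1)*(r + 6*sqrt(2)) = r^2 + r + 6*sqrt(2)*r + 6*sqrt(2)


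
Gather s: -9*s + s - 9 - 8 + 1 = -8*s - 16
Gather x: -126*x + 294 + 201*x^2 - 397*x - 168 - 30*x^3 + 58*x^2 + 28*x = -30*x^3 + 259*x^2 - 495*x + 126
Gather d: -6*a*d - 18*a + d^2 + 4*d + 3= -18*a + d^2 + d*(4 - 6*a) + 3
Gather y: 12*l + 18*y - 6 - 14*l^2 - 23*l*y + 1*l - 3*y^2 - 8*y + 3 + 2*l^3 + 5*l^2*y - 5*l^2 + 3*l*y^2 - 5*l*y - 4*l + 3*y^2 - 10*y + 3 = 2*l^3 - 19*l^2 + 3*l*y^2 + 9*l + y*(5*l^2 - 28*l)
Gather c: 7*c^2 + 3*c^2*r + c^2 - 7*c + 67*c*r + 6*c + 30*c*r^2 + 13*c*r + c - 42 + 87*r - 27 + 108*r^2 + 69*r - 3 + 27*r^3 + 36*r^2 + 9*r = c^2*(3*r + 8) + c*(30*r^2 + 80*r) + 27*r^3 + 144*r^2 + 165*r - 72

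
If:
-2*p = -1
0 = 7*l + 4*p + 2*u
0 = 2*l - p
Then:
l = 1/4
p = 1/2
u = -15/8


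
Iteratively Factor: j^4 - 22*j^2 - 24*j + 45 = (j - 1)*(j^3 + j^2 - 21*j - 45) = (j - 1)*(j + 3)*(j^2 - 2*j - 15) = (j - 1)*(j + 3)^2*(j - 5)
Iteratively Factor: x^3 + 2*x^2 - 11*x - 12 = (x + 1)*(x^2 + x - 12) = (x + 1)*(x + 4)*(x - 3)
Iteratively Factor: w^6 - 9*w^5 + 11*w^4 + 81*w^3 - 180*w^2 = (w - 4)*(w^5 - 5*w^4 - 9*w^3 + 45*w^2) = w*(w - 4)*(w^4 - 5*w^3 - 9*w^2 + 45*w) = w*(w - 5)*(w - 4)*(w^3 - 9*w) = w*(w - 5)*(w - 4)*(w - 3)*(w^2 + 3*w) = w^2*(w - 5)*(w - 4)*(w - 3)*(w + 3)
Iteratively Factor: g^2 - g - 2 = (g - 2)*(g + 1)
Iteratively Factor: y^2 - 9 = (y + 3)*(y - 3)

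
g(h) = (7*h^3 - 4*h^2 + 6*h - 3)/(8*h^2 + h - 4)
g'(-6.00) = 0.83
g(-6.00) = -6.10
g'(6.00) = 0.85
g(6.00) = 4.83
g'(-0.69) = -171.09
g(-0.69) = 12.87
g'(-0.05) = -1.56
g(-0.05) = 0.82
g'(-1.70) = -0.50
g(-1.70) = -3.40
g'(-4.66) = 0.79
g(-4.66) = -5.01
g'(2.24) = 0.71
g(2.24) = 1.80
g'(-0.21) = -2.95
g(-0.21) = 1.17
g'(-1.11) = -9.39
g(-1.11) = -5.09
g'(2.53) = 0.74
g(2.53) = 2.01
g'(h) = (-16*h - 1)*(7*h^3 - 4*h^2 + 6*h - 3)/(8*h^2 + h - 4)^2 + (21*h^2 - 8*h + 6)/(8*h^2 + h - 4)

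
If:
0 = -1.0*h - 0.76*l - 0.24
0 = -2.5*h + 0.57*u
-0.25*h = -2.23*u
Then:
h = 0.00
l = -0.32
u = 0.00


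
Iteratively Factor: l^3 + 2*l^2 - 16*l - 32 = (l + 2)*(l^2 - 16) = (l - 4)*(l + 2)*(l + 4)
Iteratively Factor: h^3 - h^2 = (h)*(h^2 - h) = h*(h - 1)*(h)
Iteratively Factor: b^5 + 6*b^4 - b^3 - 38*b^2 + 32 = (b - 2)*(b^4 + 8*b^3 + 15*b^2 - 8*b - 16) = (b - 2)*(b - 1)*(b^3 + 9*b^2 + 24*b + 16) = (b - 2)*(b - 1)*(b + 4)*(b^2 + 5*b + 4) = (b - 2)*(b - 1)*(b + 4)^2*(b + 1)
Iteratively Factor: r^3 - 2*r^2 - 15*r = (r)*(r^2 - 2*r - 15) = r*(r - 5)*(r + 3)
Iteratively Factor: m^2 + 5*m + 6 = (m + 3)*(m + 2)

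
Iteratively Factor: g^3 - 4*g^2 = (g - 4)*(g^2) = g*(g - 4)*(g)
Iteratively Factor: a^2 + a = (a + 1)*(a)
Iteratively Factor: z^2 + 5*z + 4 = (z + 1)*(z + 4)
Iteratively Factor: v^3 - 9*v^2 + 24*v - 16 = (v - 4)*(v^2 - 5*v + 4) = (v - 4)^2*(v - 1)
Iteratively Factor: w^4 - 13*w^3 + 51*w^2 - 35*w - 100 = (w - 4)*(w^3 - 9*w^2 + 15*w + 25) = (w - 5)*(w - 4)*(w^2 - 4*w - 5) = (w - 5)^2*(w - 4)*(w + 1)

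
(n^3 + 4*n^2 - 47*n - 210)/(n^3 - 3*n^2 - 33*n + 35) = (n + 6)/(n - 1)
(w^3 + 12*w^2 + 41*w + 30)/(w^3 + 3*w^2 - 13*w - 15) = (w + 6)/(w - 3)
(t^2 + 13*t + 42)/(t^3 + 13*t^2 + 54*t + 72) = (t + 7)/(t^2 + 7*t + 12)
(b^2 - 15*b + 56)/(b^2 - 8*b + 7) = (b - 8)/(b - 1)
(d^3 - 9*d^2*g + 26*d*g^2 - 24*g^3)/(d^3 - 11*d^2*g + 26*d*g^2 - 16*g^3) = (d^2 - 7*d*g + 12*g^2)/(d^2 - 9*d*g + 8*g^2)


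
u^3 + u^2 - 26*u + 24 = (u - 4)*(u - 1)*(u + 6)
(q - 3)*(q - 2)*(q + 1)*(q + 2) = q^4 - 2*q^3 - 7*q^2 + 8*q + 12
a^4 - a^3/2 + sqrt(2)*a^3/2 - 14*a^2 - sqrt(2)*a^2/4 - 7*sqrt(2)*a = a*(a - 4)*(a + 7/2)*(a + sqrt(2)/2)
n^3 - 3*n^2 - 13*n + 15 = (n - 5)*(n - 1)*(n + 3)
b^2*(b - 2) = b^3 - 2*b^2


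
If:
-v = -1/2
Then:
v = 1/2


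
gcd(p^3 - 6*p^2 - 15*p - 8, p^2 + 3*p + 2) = p + 1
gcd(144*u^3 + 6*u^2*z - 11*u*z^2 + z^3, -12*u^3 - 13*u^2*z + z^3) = 3*u + z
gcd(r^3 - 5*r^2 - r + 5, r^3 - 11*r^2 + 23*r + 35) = r^2 - 4*r - 5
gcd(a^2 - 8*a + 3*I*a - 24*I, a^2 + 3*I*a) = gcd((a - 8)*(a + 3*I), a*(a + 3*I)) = a + 3*I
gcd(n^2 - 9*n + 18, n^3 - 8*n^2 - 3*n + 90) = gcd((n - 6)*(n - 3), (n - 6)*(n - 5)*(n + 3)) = n - 6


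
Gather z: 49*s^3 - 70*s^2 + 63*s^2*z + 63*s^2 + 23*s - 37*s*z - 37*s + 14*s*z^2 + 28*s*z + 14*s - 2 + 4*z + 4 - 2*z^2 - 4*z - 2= 49*s^3 - 7*s^2 + z^2*(14*s - 2) + z*(63*s^2 - 9*s)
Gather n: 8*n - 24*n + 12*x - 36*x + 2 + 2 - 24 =-16*n - 24*x - 20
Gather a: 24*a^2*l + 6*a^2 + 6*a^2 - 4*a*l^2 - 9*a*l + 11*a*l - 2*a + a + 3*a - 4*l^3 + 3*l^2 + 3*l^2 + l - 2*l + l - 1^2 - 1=a^2*(24*l + 12) + a*(-4*l^2 + 2*l + 2) - 4*l^3 + 6*l^2 - 2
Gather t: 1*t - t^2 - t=-t^2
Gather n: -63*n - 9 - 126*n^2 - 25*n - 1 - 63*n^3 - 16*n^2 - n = -63*n^3 - 142*n^2 - 89*n - 10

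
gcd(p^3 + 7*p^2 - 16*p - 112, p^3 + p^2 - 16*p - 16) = p^2 - 16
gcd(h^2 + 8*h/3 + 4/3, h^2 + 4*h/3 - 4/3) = h + 2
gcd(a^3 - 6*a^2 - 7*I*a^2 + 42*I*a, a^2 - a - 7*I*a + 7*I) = a - 7*I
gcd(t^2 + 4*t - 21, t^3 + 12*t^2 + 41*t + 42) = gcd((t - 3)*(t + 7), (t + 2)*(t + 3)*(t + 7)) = t + 7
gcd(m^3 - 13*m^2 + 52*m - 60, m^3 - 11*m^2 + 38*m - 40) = m^2 - 7*m + 10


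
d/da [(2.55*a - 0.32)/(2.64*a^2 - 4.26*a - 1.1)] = (-6.732*a^2 + 1.6896*a - 4.1682)/(6.9696*a^4 - 22.4928*a^3 + 12.3396*a^2 + 9.372*a + 1.21)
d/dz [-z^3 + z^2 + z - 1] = -3*z^2 + 2*z + 1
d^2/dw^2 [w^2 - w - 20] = 2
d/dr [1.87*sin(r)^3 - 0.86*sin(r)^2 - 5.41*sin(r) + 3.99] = (5.61*sin(r)^2 - 1.72*sin(r) - 5.41)*cos(r)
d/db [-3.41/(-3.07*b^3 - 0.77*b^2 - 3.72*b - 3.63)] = (-31.4061*b^2 - 5.2514*b - 12.6852)/(3.07*b^3 + 0.77*b^2 + 3.72*b + 3.63)^2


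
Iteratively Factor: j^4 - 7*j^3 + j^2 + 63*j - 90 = (j + 3)*(j^3 - 10*j^2 + 31*j - 30) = (j - 2)*(j + 3)*(j^2 - 8*j + 15) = (j - 3)*(j - 2)*(j + 3)*(j - 5)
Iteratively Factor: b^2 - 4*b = (b - 4)*(b)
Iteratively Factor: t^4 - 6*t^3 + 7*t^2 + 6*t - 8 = (t - 4)*(t^3 - 2*t^2 - t + 2) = (t - 4)*(t - 2)*(t^2 - 1) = (t - 4)*(t - 2)*(t - 1)*(t + 1)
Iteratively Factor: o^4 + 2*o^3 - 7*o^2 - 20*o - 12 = (o + 2)*(o^3 - 7*o - 6) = (o + 1)*(o + 2)*(o^2 - o - 6) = (o + 1)*(o + 2)^2*(o - 3)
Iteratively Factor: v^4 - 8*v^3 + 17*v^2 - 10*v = (v - 2)*(v^3 - 6*v^2 + 5*v) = (v - 2)*(v - 1)*(v^2 - 5*v) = v*(v - 2)*(v - 1)*(v - 5)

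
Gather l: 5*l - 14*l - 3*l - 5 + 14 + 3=12 - 12*l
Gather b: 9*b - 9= 9*b - 9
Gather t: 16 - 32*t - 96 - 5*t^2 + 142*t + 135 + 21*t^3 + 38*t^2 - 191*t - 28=21*t^3 + 33*t^2 - 81*t + 27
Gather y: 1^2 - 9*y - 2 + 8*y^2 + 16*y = 8*y^2 + 7*y - 1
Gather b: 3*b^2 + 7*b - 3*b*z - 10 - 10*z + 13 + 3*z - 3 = 3*b^2 + b*(7 - 3*z) - 7*z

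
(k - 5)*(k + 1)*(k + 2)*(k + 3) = k^4 + k^3 - 19*k^2 - 49*k - 30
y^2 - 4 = (y - 2)*(y + 2)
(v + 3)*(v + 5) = v^2 + 8*v + 15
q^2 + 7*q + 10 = (q + 2)*(q + 5)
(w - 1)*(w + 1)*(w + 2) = w^3 + 2*w^2 - w - 2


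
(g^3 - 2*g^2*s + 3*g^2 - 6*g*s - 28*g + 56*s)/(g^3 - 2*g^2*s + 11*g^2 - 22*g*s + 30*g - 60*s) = (g^2 + 3*g - 28)/(g^2 + 11*g + 30)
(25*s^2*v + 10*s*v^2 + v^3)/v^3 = 25*s^2/v^2 + 10*s/v + 1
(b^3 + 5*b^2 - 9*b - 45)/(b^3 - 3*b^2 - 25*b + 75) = (b + 3)/(b - 5)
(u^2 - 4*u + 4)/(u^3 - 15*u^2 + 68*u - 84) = (u - 2)/(u^2 - 13*u + 42)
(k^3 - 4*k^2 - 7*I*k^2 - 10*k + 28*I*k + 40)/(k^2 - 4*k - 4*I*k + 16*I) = (k^2 - 7*I*k - 10)/(k - 4*I)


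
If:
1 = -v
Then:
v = -1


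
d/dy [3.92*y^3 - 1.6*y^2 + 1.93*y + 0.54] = 11.76*y^2 - 3.2*y + 1.93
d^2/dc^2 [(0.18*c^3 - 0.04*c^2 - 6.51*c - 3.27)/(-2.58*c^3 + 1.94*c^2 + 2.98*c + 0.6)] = (3.5527136788005e-15*c^7 - 1.26936000000001*c^6 + 251.695512*c^5 + 64.19556*c^4 - 115.140544*c^3 + 41.7147840000001*c^2 + 97.944264*c + 27.214296)/(17.173512*c^9 - 38.740248*c^8 - 30.377952*c^7 + 70.210072*c^6 + 53.106432*c^5 - 30.780168*c^4 - 44.489512*c^3 - 18.07992*c^2 - 3.2184*c - 0.216)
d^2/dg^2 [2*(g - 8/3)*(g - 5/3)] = 4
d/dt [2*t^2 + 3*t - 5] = 4*t + 3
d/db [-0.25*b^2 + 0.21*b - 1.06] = 0.21 - 0.5*b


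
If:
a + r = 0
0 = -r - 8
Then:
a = 8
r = -8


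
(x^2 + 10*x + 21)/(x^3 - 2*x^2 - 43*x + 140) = (x + 3)/(x^2 - 9*x + 20)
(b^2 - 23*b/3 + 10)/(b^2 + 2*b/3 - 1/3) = (3*b^2 - 23*b + 30)/(3*b^2 + 2*b - 1)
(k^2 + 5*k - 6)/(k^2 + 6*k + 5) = (k^2 + 5*k - 6)/(k^2 + 6*k + 5)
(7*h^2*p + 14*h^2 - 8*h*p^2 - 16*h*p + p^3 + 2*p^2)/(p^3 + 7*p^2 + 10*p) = (7*h^2 - 8*h*p + p^2)/(p*(p + 5))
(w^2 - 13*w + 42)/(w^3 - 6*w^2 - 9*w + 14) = (w - 6)/(w^2 + w - 2)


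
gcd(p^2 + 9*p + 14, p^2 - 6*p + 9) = 1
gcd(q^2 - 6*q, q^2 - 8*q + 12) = q - 6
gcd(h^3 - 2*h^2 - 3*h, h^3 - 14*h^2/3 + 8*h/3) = h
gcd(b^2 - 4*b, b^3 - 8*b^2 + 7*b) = b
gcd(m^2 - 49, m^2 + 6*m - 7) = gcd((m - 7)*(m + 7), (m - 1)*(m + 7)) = m + 7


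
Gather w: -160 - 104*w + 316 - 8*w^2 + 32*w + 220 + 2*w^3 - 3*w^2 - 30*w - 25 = 2*w^3 - 11*w^2 - 102*w + 351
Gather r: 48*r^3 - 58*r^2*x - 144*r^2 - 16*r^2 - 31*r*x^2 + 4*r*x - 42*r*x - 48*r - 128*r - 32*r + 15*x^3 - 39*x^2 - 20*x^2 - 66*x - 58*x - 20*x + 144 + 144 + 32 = 48*r^3 + r^2*(-58*x - 160) + r*(-31*x^2 - 38*x - 208) + 15*x^3 - 59*x^2 - 144*x + 320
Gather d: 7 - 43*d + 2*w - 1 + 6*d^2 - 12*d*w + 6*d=6*d^2 + d*(-12*w - 37) + 2*w + 6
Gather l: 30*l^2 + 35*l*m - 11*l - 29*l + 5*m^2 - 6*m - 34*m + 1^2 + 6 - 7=30*l^2 + l*(35*m - 40) + 5*m^2 - 40*m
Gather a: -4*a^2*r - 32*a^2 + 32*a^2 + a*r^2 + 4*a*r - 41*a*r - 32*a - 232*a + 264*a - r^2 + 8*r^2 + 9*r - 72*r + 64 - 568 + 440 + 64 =-4*a^2*r + a*(r^2 - 37*r) + 7*r^2 - 63*r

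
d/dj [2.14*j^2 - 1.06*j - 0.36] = 4.28*j - 1.06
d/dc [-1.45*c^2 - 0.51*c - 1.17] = -2.9*c - 0.51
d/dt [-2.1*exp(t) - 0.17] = -2.1*exp(t)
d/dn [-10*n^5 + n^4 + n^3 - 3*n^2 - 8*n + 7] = -50*n^4 + 4*n^3 + 3*n^2 - 6*n - 8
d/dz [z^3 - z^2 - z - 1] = 3*z^2 - 2*z - 1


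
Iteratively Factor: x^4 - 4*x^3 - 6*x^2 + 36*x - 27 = (x - 3)*(x^3 - x^2 - 9*x + 9) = (x - 3)*(x - 1)*(x^2 - 9) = (x - 3)*(x - 1)*(x + 3)*(x - 3)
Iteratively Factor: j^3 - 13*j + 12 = (j - 3)*(j^2 + 3*j - 4) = (j - 3)*(j - 1)*(j + 4)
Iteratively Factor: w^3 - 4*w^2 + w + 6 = (w - 2)*(w^2 - 2*w - 3) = (w - 3)*(w - 2)*(w + 1)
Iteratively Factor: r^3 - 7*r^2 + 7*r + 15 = (r + 1)*(r^2 - 8*r + 15) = (r - 5)*(r + 1)*(r - 3)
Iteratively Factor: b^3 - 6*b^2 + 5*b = (b - 5)*(b^2 - b) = (b - 5)*(b - 1)*(b)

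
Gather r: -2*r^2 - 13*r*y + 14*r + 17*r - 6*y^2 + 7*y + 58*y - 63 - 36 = -2*r^2 + r*(31 - 13*y) - 6*y^2 + 65*y - 99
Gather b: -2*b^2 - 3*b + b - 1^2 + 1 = -2*b^2 - 2*b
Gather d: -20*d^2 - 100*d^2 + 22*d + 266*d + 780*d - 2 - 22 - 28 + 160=-120*d^2 + 1068*d + 108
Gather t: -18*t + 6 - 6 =-18*t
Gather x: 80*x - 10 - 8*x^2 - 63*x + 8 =-8*x^2 + 17*x - 2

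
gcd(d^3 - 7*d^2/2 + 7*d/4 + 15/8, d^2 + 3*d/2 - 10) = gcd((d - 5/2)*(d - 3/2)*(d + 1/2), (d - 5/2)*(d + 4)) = d - 5/2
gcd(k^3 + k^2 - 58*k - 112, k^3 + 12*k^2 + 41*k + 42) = k^2 + 9*k + 14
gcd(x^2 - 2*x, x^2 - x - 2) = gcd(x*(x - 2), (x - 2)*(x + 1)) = x - 2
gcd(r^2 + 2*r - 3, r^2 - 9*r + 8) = r - 1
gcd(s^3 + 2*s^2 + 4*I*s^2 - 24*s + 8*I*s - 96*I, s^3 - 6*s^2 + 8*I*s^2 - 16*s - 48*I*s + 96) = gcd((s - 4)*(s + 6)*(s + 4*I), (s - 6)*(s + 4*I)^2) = s + 4*I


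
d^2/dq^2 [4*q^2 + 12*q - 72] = 8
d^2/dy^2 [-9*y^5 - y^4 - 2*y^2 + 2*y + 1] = -180*y^3 - 12*y^2 - 4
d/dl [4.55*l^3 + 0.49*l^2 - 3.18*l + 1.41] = 13.65*l^2 + 0.98*l - 3.18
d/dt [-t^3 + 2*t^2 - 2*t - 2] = -3*t^2 + 4*t - 2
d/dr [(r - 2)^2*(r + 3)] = (r - 2)*(3*r + 4)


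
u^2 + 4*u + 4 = (u + 2)^2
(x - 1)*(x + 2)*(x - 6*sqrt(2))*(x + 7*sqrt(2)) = x^4 + x^3 + sqrt(2)*x^3 - 86*x^2 + sqrt(2)*x^2 - 84*x - 2*sqrt(2)*x + 168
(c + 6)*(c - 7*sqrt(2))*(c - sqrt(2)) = c^3 - 8*sqrt(2)*c^2 + 6*c^2 - 48*sqrt(2)*c + 14*c + 84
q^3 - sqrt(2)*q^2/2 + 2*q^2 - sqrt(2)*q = q*(q + 2)*(q - sqrt(2)/2)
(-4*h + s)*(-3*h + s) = 12*h^2 - 7*h*s + s^2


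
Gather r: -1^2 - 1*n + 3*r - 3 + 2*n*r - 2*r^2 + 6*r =-n - 2*r^2 + r*(2*n + 9) - 4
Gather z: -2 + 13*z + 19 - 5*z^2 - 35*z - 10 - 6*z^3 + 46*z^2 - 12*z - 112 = -6*z^3 + 41*z^2 - 34*z - 105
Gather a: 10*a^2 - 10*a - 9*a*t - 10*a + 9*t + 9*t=10*a^2 + a*(-9*t - 20) + 18*t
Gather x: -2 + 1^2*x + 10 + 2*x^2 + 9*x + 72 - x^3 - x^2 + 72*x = -x^3 + x^2 + 82*x + 80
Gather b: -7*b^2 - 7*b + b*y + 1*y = -7*b^2 + b*(y - 7) + y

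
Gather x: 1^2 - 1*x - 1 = -x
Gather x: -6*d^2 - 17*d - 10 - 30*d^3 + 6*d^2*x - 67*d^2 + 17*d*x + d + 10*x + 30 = -30*d^3 - 73*d^2 - 16*d + x*(6*d^2 + 17*d + 10) + 20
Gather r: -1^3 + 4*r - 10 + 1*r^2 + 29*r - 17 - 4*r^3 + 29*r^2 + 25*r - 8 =-4*r^3 + 30*r^2 + 58*r - 36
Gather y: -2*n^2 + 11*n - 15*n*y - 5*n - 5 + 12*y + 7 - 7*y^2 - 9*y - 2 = -2*n^2 + 6*n - 7*y^2 + y*(3 - 15*n)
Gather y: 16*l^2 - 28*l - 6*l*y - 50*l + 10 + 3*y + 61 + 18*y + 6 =16*l^2 - 78*l + y*(21 - 6*l) + 77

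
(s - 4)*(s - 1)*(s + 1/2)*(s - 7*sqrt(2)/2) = s^4 - 7*sqrt(2)*s^3/2 - 9*s^3/2 + 3*s^2/2 + 63*sqrt(2)*s^2/4 - 21*sqrt(2)*s/4 + 2*s - 7*sqrt(2)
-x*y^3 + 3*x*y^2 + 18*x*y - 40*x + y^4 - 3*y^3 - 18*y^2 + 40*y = (-x + y)*(y - 5)*(y - 2)*(y + 4)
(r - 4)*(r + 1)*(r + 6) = r^3 + 3*r^2 - 22*r - 24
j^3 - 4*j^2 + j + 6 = (j - 3)*(j - 2)*(j + 1)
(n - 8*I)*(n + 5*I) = n^2 - 3*I*n + 40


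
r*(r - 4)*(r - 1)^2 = r^4 - 6*r^3 + 9*r^2 - 4*r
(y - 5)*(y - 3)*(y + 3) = y^3 - 5*y^2 - 9*y + 45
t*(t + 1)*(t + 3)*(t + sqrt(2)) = t^4 + sqrt(2)*t^3 + 4*t^3 + 3*t^2 + 4*sqrt(2)*t^2 + 3*sqrt(2)*t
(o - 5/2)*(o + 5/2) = o^2 - 25/4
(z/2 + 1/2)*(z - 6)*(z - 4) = z^3/2 - 9*z^2/2 + 7*z + 12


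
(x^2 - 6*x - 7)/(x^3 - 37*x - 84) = (x + 1)/(x^2 + 7*x + 12)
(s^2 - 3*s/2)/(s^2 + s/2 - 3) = s/(s + 2)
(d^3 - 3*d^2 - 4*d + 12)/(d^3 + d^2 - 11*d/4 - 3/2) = 4*(d^2 - 5*d + 6)/(4*d^2 - 4*d - 3)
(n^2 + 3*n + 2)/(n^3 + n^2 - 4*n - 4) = 1/(n - 2)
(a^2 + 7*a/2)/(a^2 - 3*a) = (a + 7/2)/(a - 3)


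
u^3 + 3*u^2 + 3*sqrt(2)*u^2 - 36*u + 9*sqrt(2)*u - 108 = (u + 3)*(u - 3*sqrt(2))*(u + 6*sqrt(2))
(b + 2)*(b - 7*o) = b^2 - 7*b*o + 2*b - 14*o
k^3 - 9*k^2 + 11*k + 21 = (k - 7)*(k - 3)*(k + 1)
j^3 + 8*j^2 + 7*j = j*(j + 1)*(j + 7)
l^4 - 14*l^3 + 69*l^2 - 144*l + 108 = (l - 6)*(l - 3)^2*(l - 2)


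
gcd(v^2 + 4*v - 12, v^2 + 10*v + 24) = v + 6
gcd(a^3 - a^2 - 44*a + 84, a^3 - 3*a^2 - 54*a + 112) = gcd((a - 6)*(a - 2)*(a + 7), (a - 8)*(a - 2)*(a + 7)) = a^2 + 5*a - 14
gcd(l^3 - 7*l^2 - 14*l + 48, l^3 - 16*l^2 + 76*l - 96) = l^2 - 10*l + 16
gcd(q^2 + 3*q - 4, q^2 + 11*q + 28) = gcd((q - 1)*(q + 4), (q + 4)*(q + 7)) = q + 4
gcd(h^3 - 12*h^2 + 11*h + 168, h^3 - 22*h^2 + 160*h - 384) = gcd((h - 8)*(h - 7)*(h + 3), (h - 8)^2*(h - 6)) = h - 8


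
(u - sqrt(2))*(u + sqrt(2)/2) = u^2 - sqrt(2)*u/2 - 1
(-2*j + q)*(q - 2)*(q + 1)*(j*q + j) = -2*j^2*q^3 + 6*j^2*q + 4*j^2 + j*q^4 - 3*j*q^2 - 2*j*q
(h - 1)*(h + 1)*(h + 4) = h^3 + 4*h^2 - h - 4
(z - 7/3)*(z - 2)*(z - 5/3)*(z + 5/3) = z^4 - 13*z^3/3 + 17*z^2/9 + 325*z/27 - 350/27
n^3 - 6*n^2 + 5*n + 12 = (n - 4)*(n - 3)*(n + 1)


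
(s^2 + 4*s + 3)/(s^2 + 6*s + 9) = (s + 1)/(s + 3)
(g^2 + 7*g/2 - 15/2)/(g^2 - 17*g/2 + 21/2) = (g + 5)/(g - 7)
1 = 1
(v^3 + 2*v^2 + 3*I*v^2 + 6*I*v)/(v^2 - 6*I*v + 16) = v*(v^2 + v*(2 + 3*I) + 6*I)/(v^2 - 6*I*v + 16)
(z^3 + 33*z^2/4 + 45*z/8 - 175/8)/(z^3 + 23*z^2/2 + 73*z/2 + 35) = (z - 5/4)/(z + 2)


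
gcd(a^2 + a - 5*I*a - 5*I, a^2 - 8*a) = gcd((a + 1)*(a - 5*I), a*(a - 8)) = 1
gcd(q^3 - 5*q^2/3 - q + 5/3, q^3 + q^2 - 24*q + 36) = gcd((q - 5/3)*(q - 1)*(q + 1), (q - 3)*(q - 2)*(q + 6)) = 1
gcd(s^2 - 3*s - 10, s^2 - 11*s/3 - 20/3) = s - 5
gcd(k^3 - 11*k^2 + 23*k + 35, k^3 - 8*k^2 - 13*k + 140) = k^2 - 12*k + 35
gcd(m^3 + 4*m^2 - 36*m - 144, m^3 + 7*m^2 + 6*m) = m + 6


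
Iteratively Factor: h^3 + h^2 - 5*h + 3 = (h - 1)*(h^2 + 2*h - 3) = (h - 1)^2*(h + 3)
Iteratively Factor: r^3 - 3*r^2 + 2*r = (r - 1)*(r^2 - 2*r) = (r - 2)*(r - 1)*(r)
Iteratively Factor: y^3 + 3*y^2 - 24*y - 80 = (y - 5)*(y^2 + 8*y + 16) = (y - 5)*(y + 4)*(y + 4)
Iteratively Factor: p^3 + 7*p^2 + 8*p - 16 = (p - 1)*(p^2 + 8*p + 16) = (p - 1)*(p + 4)*(p + 4)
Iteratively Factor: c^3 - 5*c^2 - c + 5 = (c - 5)*(c^2 - 1) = (c - 5)*(c + 1)*(c - 1)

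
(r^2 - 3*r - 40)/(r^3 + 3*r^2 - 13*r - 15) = (r - 8)/(r^2 - 2*r - 3)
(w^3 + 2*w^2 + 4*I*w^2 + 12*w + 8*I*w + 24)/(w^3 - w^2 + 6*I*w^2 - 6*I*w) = (w^2 + 2*w*(1 - I) - 4*I)/(w*(w - 1))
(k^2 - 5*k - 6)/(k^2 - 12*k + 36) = (k + 1)/(k - 6)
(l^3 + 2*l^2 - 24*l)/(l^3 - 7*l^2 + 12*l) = (l + 6)/(l - 3)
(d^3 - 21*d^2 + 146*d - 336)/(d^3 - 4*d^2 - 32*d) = (d^2 - 13*d + 42)/(d*(d + 4))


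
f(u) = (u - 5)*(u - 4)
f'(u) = 2*u - 9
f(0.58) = 15.12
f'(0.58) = -7.84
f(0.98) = 12.14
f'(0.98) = -7.04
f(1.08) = 11.45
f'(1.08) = -6.84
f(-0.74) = 27.21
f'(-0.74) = -10.48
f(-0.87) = 28.59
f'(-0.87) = -10.74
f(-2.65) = 50.87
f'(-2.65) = -14.30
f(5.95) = 1.85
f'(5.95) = 2.90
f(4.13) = -0.11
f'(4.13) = -0.74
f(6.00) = 2.00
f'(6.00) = 3.00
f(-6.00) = 110.00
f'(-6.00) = -21.00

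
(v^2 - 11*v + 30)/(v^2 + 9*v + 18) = (v^2 - 11*v + 30)/(v^2 + 9*v + 18)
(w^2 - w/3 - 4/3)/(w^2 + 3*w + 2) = (w - 4/3)/(w + 2)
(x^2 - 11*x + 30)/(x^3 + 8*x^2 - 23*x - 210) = (x - 6)/(x^2 + 13*x + 42)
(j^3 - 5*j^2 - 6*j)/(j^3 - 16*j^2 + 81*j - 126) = j*(j + 1)/(j^2 - 10*j + 21)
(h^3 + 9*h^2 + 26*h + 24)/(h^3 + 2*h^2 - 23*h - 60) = (h + 2)/(h - 5)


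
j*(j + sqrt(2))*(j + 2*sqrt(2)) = j^3 + 3*sqrt(2)*j^2 + 4*j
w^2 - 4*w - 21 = (w - 7)*(w + 3)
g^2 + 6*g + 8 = (g + 2)*(g + 4)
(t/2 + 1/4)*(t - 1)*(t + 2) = t^3/2 + 3*t^2/4 - 3*t/4 - 1/2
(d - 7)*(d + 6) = d^2 - d - 42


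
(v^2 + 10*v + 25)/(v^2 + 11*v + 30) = (v + 5)/(v + 6)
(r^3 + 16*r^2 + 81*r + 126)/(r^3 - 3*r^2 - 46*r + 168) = (r^2 + 9*r + 18)/(r^2 - 10*r + 24)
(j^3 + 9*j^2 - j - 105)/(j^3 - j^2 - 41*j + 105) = (j + 5)/(j - 5)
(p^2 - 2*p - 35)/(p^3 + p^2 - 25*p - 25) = (p - 7)/(p^2 - 4*p - 5)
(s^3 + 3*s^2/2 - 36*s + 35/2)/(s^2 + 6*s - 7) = (2*s^2 - 11*s + 5)/(2*(s - 1))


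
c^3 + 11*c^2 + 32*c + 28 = (c + 2)^2*(c + 7)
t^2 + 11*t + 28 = (t + 4)*(t + 7)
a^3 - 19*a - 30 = (a - 5)*(a + 2)*(a + 3)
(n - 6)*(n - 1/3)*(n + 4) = n^3 - 7*n^2/3 - 70*n/3 + 8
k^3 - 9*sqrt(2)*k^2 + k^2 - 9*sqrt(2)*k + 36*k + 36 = (k + 1)*(k - 6*sqrt(2))*(k - 3*sqrt(2))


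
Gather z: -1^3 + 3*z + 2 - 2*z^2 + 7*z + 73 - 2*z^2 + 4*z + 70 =-4*z^2 + 14*z + 144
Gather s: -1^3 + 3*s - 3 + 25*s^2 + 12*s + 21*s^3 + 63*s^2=21*s^3 + 88*s^2 + 15*s - 4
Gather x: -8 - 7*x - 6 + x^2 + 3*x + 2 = x^2 - 4*x - 12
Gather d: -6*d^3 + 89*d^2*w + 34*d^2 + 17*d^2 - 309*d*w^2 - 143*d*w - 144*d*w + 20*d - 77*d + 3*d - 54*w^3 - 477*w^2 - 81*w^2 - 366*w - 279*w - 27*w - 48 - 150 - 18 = -6*d^3 + d^2*(89*w + 51) + d*(-309*w^2 - 287*w - 54) - 54*w^3 - 558*w^2 - 672*w - 216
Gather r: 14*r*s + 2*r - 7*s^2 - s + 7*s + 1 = r*(14*s + 2) - 7*s^2 + 6*s + 1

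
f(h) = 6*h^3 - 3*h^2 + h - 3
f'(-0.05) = 1.34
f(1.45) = 10.43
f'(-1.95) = 81.14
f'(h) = 18*h^2 - 6*h + 1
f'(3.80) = 238.12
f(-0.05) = -3.06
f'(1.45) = 30.14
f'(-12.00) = 2665.00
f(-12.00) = -10815.00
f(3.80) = 286.71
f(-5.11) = -887.04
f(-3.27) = -248.14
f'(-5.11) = 501.68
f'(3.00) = 145.00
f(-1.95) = -60.85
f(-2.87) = -172.42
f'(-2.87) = 166.48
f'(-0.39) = 6.08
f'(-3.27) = 213.09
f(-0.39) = -4.20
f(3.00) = 135.00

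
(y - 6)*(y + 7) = y^2 + y - 42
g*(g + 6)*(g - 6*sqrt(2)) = g^3 - 6*sqrt(2)*g^2 + 6*g^2 - 36*sqrt(2)*g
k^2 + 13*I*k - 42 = (k + 6*I)*(k + 7*I)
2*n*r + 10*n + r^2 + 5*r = (2*n + r)*(r + 5)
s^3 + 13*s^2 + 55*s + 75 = (s + 3)*(s + 5)^2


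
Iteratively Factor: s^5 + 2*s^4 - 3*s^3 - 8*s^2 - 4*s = (s + 2)*(s^4 - 3*s^2 - 2*s) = s*(s + 2)*(s^3 - 3*s - 2) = s*(s + 1)*(s + 2)*(s^2 - s - 2) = s*(s - 2)*(s + 1)*(s + 2)*(s + 1)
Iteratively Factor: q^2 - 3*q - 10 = (q + 2)*(q - 5)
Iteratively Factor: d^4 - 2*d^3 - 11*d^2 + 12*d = (d + 3)*(d^3 - 5*d^2 + 4*d) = (d - 1)*(d + 3)*(d^2 - 4*d) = d*(d - 1)*(d + 3)*(d - 4)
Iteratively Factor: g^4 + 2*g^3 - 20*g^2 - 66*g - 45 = (g - 5)*(g^3 + 7*g^2 + 15*g + 9) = (g - 5)*(g + 1)*(g^2 + 6*g + 9) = (g - 5)*(g + 1)*(g + 3)*(g + 3)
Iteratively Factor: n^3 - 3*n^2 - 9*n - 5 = (n - 5)*(n^2 + 2*n + 1) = (n - 5)*(n + 1)*(n + 1)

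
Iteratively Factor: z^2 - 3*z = (z - 3)*(z)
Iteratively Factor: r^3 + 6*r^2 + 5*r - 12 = (r + 3)*(r^2 + 3*r - 4) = (r - 1)*(r + 3)*(r + 4)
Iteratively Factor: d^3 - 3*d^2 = (d)*(d^2 - 3*d) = d*(d - 3)*(d)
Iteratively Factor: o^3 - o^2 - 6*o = (o + 2)*(o^2 - 3*o) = (o - 3)*(o + 2)*(o)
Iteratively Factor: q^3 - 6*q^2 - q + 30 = (q + 2)*(q^2 - 8*q + 15) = (q - 5)*(q + 2)*(q - 3)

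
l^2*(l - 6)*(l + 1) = l^4 - 5*l^3 - 6*l^2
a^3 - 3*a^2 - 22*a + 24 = (a - 6)*(a - 1)*(a + 4)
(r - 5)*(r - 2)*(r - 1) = r^3 - 8*r^2 + 17*r - 10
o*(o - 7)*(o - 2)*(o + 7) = o^4 - 2*o^3 - 49*o^2 + 98*o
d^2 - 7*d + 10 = (d - 5)*(d - 2)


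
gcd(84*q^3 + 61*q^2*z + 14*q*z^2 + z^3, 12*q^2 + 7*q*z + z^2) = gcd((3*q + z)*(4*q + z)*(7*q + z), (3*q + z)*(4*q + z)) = 12*q^2 + 7*q*z + z^2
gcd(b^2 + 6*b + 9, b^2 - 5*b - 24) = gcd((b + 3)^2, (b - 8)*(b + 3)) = b + 3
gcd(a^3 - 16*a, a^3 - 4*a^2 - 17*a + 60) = a + 4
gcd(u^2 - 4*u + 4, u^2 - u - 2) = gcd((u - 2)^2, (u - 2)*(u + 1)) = u - 2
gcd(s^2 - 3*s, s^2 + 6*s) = s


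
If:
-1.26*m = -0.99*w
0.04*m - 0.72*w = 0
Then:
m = 0.00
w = 0.00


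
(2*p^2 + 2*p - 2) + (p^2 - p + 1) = 3*p^2 + p - 1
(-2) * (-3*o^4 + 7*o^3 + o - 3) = 6*o^4 - 14*o^3 - 2*o + 6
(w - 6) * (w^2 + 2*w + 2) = w^3 - 4*w^2 - 10*w - 12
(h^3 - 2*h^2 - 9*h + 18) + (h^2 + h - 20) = h^3 - h^2 - 8*h - 2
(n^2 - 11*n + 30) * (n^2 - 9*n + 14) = n^4 - 20*n^3 + 143*n^2 - 424*n + 420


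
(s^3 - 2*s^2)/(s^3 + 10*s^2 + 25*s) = s*(s - 2)/(s^2 + 10*s + 25)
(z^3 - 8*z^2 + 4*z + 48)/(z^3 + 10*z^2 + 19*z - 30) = (z^3 - 8*z^2 + 4*z + 48)/(z^3 + 10*z^2 + 19*z - 30)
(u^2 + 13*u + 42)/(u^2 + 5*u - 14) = (u + 6)/(u - 2)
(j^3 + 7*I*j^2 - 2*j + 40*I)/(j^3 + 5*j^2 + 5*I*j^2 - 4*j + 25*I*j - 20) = (j^2 + 3*I*j + 10)/(j^2 + j*(5 + I) + 5*I)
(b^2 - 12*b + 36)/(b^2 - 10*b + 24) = (b - 6)/(b - 4)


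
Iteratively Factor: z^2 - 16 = (z + 4)*(z - 4)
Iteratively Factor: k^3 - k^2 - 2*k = (k)*(k^2 - k - 2) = k*(k + 1)*(k - 2)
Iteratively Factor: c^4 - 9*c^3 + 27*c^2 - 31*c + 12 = (c - 1)*(c^3 - 8*c^2 + 19*c - 12) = (c - 3)*(c - 1)*(c^2 - 5*c + 4) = (c - 4)*(c - 3)*(c - 1)*(c - 1)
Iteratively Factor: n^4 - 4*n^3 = (n)*(n^3 - 4*n^2) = n^2*(n^2 - 4*n) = n^3*(n - 4)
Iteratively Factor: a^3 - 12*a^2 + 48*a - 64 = (a - 4)*(a^2 - 8*a + 16) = (a - 4)^2*(a - 4)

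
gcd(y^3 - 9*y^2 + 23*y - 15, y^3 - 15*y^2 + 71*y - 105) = y^2 - 8*y + 15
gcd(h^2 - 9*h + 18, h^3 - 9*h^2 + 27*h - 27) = h - 3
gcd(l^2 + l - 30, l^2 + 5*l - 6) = l + 6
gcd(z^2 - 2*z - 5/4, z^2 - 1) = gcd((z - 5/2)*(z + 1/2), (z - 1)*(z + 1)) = 1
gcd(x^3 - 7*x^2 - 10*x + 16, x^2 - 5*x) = 1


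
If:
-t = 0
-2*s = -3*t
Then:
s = 0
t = 0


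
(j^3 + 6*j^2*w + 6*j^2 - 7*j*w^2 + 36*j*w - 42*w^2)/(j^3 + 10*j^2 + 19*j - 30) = (j^2 + 6*j*w - 7*w^2)/(j^2 + 4*j - 5)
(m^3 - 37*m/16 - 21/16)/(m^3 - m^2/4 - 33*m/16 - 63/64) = 4*(m + 1)/(4*m + 3)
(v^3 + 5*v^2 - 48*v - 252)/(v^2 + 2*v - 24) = (v^2 - v - 42)/(v - 4)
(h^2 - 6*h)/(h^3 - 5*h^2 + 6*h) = (h - 6)/(h^2 - 5*h + 6)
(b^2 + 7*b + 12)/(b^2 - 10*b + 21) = (b^2 + 7*b + 12)/(b^2 - 10*b + 21)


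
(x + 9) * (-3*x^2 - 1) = -3*x^3 - 27*x^2 - x - 9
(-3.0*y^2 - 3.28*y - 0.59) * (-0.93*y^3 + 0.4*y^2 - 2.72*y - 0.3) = 2.79*y^5 + 1.8504*y^4 + 7.3967*y^3 + 9.5856*y^2 + 2.5888*y + 0.177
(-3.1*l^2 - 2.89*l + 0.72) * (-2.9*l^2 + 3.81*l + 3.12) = 8.99*l^4 - 3.43*l^3 - 22.7709*l^2 - 6.2736*l + 2.2464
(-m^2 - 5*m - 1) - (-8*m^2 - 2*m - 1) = 7*m^2 - 3*m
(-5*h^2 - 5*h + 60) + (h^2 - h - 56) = -4*h^2 - 6*h + 4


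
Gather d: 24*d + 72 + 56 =24*d + 128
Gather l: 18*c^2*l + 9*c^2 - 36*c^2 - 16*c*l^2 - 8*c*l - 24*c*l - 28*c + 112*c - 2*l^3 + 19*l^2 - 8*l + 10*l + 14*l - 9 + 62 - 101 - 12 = -27*c^2 + 84*c - 2*l^3 + l^2*(19 - 16*c) + l*(18*c^2 - 32*c + 16) - 60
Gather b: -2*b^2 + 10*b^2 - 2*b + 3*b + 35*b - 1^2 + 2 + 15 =8*b^2 + 36*b + 16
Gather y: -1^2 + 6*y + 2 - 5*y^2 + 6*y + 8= -5*y^2 + 12*y + 9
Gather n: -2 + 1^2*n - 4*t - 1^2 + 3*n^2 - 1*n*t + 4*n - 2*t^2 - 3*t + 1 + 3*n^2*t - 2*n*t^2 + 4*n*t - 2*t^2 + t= n^2*(3*t + 3) + n*(-2*t^2 + 3*t + 5) - 4*t^2 - 6*t - 2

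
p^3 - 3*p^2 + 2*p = p*(p - 2)*(p - 1)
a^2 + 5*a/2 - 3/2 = (a - 1/2)*(a + 3)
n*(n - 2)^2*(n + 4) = n^4 - 12*n^2 + 16*n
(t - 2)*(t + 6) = t^2 + 4*t - 12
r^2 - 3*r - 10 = (r - 5)*(r + 2)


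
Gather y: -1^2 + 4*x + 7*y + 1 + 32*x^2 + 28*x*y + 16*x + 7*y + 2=32*x^2 + 20*x + y*(28*x + 14) + 2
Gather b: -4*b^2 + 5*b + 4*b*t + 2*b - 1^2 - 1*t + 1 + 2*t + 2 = -4*b^2 + b*(4*t + 7) + t + 2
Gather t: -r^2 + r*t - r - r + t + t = -r^2 - 2*r + t*(r + 2)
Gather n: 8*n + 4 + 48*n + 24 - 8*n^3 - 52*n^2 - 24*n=-8*n^3 - 52*n^2 + 32*n + 28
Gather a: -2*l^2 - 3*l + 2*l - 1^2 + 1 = -2*l^2 - l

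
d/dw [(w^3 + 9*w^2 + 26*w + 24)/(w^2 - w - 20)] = (w^2 - 10*w - 31)/(w^2 - 10*w + 25)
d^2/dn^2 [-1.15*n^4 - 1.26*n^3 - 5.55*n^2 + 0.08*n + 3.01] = -13.8*n^2 - 7.56*n - 11.1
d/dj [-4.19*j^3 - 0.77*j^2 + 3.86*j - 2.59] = -12.57*j^2 - 1.54*j + 3.86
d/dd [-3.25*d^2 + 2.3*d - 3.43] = 2.3 - 6.5*d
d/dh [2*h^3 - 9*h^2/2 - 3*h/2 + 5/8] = 6*h^2 - 9*h - 3/2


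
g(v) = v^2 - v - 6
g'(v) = 2*v - 1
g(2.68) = -1.50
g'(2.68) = 4.36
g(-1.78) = -1.05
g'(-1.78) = -4.56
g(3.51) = 2.81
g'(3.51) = 6.02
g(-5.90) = 34.71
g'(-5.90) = -12.80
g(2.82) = -0.87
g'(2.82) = 4.64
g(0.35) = -6.23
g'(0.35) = -0.30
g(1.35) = -5.53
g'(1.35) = 1.70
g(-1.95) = -0.25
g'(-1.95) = -4.90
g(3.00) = 0.00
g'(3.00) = 5.00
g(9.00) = 66.00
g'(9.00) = 17.00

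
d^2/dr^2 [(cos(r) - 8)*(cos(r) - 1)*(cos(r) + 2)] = 37*cos(r)/4 + 14*cos(2*r) - 9*cos(3*r)/4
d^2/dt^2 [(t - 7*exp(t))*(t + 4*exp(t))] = -3*t*exp(t) - 112*exp(2*t) - 6*exp(t) + 2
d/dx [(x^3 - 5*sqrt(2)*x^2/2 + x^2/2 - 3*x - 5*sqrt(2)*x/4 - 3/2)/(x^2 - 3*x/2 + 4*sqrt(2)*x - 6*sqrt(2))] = (4*x^4 - 12*x^3 + 32*sqrt(2)*x^3 - 71*x^2 - 44*sqrt(2)*x^2 - 24*sqrt(2)*x + 252*x + 51 + 96*sqrt(2))/(4*x^4 - 12*x^3 + 32*sqrt(2)*x^3 - 96*sqrt(2)*x^2 + 137*x^2 - 384*x + 72*sqrt(2)*x + 288)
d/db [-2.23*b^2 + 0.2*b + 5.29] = 0.2 - 4.46*b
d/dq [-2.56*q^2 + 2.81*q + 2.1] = 2.81 - 5.12*q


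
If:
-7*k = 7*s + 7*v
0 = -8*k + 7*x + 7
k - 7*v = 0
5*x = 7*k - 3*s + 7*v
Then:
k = -7/8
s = 1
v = -1/8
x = -2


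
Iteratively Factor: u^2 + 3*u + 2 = (u + 2)*(u + 1)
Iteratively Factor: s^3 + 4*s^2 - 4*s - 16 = (s + 2)*(s^2 + 2*s - 8) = (s + 2)*(s + 4)*(s - 2)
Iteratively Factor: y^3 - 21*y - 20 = (y + 4)*(y^2 - 4*y - 5) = (y - 5)*(y + 4)*(y + 1)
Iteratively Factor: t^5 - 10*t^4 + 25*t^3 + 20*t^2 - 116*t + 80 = (t - 1)*(t^4 - 9*t^3 + 16*t^2 + 36*t - 80) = (t - 2)*(t - 1)*(t^3 - 7*t^2 + 2*t + 40) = (t - 5)*(t - 2)*(t - 1)*(t^2 - 2*t - 8) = (t - 5)*(t - 2)*(t - 1)*(t + 2)*(t - 4)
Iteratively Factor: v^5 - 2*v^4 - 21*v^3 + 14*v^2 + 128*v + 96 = (v + 1)*(v^4 - 3*v^3 - 18*v^2 + 32*v + 96) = (v + 1)*(v + 2)*(v^3 - 5*v^2 - 8*v + 48) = (v - 4)*(v + 1)*(v + 2)*(v^2 - v - 12) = (v - 4)^2*(v + 1)*(v + 2)*(v + 3)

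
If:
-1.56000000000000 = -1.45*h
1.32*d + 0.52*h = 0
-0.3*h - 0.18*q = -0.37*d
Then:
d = -0.42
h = 1.08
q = -2.66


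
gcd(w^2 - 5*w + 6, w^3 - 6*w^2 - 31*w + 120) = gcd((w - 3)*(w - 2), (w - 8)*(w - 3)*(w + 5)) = w - 3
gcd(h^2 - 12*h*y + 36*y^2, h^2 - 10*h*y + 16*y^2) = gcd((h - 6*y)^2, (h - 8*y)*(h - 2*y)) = 1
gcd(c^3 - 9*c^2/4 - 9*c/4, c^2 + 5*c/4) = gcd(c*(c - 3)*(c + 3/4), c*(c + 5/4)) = c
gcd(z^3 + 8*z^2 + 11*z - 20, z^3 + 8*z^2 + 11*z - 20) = z^3 + 8*z^2 + 11*z - 20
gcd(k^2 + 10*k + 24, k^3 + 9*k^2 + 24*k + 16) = k + 4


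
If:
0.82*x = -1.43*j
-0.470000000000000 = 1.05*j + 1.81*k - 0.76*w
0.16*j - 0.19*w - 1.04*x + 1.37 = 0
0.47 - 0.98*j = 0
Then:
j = 0.48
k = 4.58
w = 12.19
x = -0.84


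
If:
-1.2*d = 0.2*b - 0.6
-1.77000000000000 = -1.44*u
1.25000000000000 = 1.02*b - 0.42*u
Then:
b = 1.73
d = 0.21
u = 1.23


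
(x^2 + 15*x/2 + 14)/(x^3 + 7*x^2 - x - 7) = (x^2 + 15*x/2 + 14)/(x^3 + 7*x^2 - x - 7)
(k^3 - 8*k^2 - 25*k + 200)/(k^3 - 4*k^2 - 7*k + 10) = (k^2 - 3*k - 40)/(k^2 + k - 2)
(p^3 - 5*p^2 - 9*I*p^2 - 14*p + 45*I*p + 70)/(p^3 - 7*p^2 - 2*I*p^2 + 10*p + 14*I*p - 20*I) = (p - 7*I)/(p - 2)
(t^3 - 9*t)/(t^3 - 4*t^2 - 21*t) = (t - 3)/(t - 7)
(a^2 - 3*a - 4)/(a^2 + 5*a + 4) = (a - 4)/(a + 4)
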